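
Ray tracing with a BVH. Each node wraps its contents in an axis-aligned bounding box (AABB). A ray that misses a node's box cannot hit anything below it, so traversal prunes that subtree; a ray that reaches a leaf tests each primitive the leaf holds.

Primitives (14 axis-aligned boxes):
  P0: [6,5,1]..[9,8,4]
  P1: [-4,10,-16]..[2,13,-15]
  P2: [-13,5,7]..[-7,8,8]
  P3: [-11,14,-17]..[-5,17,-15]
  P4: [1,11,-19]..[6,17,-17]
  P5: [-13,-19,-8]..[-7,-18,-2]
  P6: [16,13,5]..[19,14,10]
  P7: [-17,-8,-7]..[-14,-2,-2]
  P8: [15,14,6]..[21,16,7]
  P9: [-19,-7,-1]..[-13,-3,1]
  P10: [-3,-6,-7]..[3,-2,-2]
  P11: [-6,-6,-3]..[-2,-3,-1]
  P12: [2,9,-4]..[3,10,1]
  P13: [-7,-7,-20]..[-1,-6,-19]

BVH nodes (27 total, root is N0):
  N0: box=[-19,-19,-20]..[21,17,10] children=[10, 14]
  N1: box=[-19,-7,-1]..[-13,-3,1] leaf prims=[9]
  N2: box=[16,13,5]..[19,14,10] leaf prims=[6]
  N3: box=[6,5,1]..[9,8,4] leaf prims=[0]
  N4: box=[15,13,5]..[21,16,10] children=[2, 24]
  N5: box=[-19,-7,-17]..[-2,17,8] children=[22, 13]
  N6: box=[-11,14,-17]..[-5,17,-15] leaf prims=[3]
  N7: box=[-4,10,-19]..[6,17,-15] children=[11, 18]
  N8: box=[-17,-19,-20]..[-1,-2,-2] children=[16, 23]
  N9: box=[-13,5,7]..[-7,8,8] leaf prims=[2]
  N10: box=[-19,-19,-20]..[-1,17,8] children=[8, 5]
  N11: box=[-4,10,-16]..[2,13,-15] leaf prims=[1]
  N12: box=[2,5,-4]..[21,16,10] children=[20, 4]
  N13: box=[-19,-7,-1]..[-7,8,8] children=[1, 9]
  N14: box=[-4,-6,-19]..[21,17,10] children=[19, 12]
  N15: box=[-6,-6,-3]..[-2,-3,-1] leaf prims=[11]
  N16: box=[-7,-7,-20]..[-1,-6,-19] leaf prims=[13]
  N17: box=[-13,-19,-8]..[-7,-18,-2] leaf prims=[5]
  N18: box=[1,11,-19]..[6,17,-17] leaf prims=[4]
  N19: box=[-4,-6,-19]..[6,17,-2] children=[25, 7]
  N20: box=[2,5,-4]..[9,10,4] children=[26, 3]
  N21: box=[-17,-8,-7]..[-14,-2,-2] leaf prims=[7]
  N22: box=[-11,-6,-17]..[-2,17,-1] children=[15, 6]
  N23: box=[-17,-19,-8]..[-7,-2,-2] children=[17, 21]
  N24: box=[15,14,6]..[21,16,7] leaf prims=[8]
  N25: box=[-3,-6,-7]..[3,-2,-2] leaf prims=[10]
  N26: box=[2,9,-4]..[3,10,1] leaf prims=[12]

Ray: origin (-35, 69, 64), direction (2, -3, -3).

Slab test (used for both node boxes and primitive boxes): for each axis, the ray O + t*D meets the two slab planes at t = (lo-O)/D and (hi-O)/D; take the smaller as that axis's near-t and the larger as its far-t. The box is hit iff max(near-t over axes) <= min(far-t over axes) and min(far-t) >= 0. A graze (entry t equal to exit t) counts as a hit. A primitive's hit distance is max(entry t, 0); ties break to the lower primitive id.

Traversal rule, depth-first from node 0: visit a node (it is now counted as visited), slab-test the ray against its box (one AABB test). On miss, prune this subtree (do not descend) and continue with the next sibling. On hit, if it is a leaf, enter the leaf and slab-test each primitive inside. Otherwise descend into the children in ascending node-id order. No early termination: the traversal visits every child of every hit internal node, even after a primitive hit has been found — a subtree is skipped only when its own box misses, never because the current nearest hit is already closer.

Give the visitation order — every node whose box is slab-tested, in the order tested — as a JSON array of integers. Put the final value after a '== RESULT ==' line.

Traverse from the root:
N0 x:[8,28] y:[52/3,88/3] z:[18,28] -> hit [18,28], descend [10, 14]
  N10 x:[8,17] y:[52/3,88/3] z:[56/3,28] -> miss, prune
  N14 x:[31/2,28] y:[52/3,25] z:[18,83/3] -> hit [18,25], descend [12, 19]
    N12 x:[37/2,28] y:[53/3,64/3] z:[18,68/3] -> hit [37/2,64/3], descend [4, 20]
      N4 x:[25,28] y:[53/3,56/3] z:[18,59/3] -> miss, prune
      N20 x:[37/2,22] y:[59/3,64/3] z:[20,68/3] -> hit [20,64/3], descend [3, 26]
        N3 x:[41/2,22] y:[61/3,64/3] z:[20,21] -> hit [41/2,21] leaf, test {P0@t=41/2}
        N26 x:[37/2,19] y:[59/3,20] z:[21,68/3] -> miss, prune
    N19 x:[31/2,41/2] y:[52/3,25] z:[22,83/3] -> miss, prune

order=[0, 10, 14, 12, 4, 20, 3, 26, 19]  |boxes|=9  |leaves|=1  hit=P0

== RESULT ==
[0, 10, 14, 12, 4, 20, 3, 26, 19]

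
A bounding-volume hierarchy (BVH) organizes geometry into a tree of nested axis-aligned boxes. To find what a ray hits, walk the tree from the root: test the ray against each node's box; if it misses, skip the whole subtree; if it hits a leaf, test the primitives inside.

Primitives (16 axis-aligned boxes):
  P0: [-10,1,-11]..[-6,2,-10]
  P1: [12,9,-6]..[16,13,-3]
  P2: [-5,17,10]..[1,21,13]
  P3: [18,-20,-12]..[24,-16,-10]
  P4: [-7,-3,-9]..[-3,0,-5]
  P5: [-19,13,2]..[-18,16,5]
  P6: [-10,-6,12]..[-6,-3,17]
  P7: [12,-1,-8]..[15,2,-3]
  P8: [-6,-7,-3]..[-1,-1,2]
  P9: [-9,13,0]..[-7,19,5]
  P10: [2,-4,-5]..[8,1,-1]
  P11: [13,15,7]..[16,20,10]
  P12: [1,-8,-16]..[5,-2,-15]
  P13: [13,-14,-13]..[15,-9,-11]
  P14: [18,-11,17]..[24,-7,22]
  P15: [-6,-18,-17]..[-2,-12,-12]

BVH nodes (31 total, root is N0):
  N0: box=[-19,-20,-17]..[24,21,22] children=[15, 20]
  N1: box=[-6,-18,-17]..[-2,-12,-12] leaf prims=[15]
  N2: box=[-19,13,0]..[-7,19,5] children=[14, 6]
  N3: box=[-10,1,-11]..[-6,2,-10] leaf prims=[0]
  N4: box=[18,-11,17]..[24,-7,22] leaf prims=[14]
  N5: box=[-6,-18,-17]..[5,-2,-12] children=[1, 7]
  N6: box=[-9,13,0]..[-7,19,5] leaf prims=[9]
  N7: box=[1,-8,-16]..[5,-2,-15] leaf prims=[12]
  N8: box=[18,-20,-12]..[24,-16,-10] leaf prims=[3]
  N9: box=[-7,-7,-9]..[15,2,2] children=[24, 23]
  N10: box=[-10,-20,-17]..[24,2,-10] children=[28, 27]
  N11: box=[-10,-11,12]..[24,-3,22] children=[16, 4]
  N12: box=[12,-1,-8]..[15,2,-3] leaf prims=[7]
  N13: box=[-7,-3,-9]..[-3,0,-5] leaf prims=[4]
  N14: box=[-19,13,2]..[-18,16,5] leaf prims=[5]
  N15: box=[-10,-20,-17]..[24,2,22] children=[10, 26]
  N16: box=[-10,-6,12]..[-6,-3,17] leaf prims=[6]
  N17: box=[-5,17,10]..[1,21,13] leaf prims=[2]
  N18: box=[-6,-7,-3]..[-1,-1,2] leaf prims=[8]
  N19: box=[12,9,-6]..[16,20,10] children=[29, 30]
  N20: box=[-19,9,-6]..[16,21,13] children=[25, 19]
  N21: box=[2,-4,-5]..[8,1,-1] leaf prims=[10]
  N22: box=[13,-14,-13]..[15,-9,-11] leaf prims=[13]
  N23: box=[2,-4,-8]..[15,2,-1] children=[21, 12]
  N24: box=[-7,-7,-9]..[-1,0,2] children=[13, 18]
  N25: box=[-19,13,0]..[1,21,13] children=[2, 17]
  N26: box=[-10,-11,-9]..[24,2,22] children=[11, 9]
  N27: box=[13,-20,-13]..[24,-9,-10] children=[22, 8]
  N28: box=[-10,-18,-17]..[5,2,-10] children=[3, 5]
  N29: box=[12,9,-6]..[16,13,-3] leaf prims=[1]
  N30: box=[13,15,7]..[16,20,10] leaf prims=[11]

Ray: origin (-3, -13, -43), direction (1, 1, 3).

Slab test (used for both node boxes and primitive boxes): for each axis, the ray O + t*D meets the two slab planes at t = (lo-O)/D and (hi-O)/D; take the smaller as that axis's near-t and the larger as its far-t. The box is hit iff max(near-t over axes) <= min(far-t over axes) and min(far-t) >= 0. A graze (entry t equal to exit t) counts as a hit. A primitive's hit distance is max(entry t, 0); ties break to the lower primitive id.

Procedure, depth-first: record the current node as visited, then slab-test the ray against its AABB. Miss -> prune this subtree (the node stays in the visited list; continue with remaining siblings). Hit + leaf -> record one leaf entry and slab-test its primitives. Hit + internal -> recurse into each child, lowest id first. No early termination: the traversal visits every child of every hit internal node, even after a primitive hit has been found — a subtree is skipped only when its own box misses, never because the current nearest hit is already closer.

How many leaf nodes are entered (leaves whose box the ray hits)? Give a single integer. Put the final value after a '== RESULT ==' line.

Trace the traversal:
N0 x:[-16,27] y:[-7,34] z:[26/3,65/3] -> hit [26/3,65/3], descend [15, 20]
  N15 x:[-7,27] y:[-7,15] z:[26/3,65/3] -> hit [26/3,15], descend [10, 26]
    N10 x:[-7,27] y:[-7,15] z:[26/3,11] -> hit [26/3,11], descend [27, 28]
      N27 x:[16,27] y:[-7,4] z:[10,11] -> miss, prune
      N28 x:[-7,8] y:[-5,15] z:[26/3,11] -> miss, prune
    N26 x:[-7,27] y:[2,15] z:[34/3,65/3] -> hit [34/3,15], descend [9, 11]
      N9 x:[-4,18] y:[6,15] z:[34/3,15] -> hit [34/3,15], descend [23, 24]
        N23 x:[5,18] y:[9,15] z:[35/3,14] -> hit [35/3,14], descend [12, 21]
          N12 x:[15,18] y:[12,15] z:[35/3,40/3] -> miss, prune
          N21 x:[5,11] y:[9,14] z:[38/3,14] -> miss, prune
        N24 x:[-4,2] y:[6,13] z:[34/3,15] -> miss, prune
      N11 x:[-7,27] y:[2,10] z:[55/3,65/3] -> miss, prune
  N20 x:[-16,19] y:[22,34] z:[37/3,56/3] -> miss, prune

order=[0, 15, 10, 27, 28, 26, 9, 23, 12, 21, 24, 11, 20]  |boxes|=13  |leaves|=0  hit=miss

== RESULT ==
0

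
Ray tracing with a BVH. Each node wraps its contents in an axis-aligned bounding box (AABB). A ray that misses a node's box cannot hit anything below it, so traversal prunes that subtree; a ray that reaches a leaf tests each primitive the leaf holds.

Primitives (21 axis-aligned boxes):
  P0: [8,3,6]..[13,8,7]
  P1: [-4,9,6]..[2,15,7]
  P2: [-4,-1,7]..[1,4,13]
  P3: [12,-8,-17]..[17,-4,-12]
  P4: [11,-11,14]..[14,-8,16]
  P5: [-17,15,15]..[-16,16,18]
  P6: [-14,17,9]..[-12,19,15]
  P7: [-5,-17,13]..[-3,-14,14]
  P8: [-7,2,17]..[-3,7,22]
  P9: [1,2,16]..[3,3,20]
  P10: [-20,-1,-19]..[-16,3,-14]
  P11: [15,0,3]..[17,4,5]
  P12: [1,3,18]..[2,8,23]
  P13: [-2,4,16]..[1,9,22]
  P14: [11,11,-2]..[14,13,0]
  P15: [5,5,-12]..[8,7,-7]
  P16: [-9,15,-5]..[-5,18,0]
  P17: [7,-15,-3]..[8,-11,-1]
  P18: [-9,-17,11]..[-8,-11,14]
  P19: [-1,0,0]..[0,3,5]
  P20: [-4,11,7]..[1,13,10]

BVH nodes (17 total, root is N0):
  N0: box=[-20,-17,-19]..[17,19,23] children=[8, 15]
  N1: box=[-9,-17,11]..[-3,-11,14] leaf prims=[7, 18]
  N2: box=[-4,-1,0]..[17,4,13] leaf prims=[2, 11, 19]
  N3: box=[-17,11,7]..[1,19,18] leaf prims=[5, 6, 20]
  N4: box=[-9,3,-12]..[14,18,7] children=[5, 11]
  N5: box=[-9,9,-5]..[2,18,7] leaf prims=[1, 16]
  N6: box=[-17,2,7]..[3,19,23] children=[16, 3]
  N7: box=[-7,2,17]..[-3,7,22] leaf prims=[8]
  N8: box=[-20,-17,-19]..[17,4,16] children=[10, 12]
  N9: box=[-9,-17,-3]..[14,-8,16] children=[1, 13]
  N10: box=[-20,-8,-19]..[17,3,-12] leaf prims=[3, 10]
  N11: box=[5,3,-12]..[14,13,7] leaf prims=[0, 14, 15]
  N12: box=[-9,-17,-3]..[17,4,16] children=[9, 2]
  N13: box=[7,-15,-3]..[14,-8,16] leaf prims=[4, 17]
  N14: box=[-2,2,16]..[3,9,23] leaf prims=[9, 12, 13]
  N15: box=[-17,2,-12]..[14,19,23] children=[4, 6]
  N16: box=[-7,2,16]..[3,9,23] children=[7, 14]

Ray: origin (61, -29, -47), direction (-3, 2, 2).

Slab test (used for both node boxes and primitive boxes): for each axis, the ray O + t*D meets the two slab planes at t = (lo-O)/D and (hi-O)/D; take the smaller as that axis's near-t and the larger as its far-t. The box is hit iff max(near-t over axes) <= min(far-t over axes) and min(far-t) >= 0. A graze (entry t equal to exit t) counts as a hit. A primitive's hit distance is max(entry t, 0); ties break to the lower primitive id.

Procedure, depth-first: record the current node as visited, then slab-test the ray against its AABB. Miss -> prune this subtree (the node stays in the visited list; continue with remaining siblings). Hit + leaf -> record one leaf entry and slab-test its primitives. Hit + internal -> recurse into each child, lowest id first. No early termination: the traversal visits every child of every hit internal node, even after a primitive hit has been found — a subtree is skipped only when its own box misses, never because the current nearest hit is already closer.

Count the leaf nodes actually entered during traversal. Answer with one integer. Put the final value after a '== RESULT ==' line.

Traverse from the root:
N0 x:[44/3,27] y:[6,24] z:[14,35] -> hit [44/3,24], descend [8, 15]
  N8 x:[44/3,27] y:[6,33/2] z:[14,63/2] -> hit [44/3,33/2], descend [10, 12]
    N10 x:[44/3,27] y:[21/2,16] z:[14,35/2] -> hit [44/3,16] leaf, test {P3(miss), P10(miss)}
    N12 x:[44/3,70/3] y:[6,33/2] z:[22,63/2] -> miss, prune
  N15 x:[47/3,26] y:[31/2,24] z:[35/2,35] -> hit [35/2,24], descend [4, 6]
    N4 x:[47/3,70/3] y:[16,47/2] z:[35/2,27] -> hit [35/2,70/3], descend [5, 11]
      N5 x:[59/3,70/3] y:[19,47/2] z:[21,27] -> hit [21,70/3] leaf, test {P1(miss), P16@t=22}
      N11 x:[47/3,56/3] y:[16,21] z:[35/2,27] -> hit [35/2,56/3] leaf, test {P0(miss), P14(miss), P15@t=53/3}
    N6 x:[58/3,26] y:[31/2,24] z:[27,35] -> miss, prune

Visited [0, 8, 10, 12, 15, 4, 5, 11, 6]. Tests: 9 box, 3 leaf. Nearest: P15.

== RESULT ==
3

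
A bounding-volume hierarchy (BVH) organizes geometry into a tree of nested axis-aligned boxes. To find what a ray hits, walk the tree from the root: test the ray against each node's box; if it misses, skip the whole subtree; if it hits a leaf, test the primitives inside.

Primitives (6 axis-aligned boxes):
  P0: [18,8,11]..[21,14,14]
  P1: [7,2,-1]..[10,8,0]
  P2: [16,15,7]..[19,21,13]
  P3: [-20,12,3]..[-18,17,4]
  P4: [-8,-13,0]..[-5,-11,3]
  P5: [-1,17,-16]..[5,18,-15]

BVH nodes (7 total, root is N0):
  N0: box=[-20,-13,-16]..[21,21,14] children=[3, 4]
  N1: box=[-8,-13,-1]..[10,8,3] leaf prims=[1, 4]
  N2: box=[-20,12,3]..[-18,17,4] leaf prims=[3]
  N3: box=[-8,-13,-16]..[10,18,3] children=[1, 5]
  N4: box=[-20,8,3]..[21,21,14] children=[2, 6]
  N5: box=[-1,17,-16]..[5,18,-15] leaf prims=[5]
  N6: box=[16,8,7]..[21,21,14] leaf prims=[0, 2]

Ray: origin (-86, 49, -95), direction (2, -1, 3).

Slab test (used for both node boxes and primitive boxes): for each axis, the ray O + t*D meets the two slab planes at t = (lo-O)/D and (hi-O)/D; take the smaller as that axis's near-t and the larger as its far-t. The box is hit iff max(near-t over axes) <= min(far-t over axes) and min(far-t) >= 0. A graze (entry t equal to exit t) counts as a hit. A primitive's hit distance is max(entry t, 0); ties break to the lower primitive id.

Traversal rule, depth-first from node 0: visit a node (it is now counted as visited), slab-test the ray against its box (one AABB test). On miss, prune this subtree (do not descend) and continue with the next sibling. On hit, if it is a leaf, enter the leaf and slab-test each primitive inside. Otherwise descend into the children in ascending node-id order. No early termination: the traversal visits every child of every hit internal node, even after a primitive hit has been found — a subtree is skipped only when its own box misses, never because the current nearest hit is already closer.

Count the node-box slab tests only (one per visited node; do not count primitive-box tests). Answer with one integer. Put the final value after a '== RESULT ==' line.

Traverse from the root:
N0 x:[33,107/2] y:[28,62] z:[79/3,109/3] -> hit [33,109/3], descend [3, 4]
  N3 x:[39,48] y:[31,62] z:[79/3,98/3] -> miss, prune
  N4 x:[33,107/2] y:[28,41] z:[98/3,109/3] -> hit [33,109/3], descend [2, 6]
    N2 x:[33,34] y:[32,37] z:[98/3,33] -> hit [33,33] leaf, test {P3@t=33}
    N6 x:[51,107/2] y:[28,41] z:[34,109/3] -> miss, prune

5 AABB tests over nodes [0, 3, 4, 2, 6]; 1 leaf entered; closest P3.

== RESULT ==
5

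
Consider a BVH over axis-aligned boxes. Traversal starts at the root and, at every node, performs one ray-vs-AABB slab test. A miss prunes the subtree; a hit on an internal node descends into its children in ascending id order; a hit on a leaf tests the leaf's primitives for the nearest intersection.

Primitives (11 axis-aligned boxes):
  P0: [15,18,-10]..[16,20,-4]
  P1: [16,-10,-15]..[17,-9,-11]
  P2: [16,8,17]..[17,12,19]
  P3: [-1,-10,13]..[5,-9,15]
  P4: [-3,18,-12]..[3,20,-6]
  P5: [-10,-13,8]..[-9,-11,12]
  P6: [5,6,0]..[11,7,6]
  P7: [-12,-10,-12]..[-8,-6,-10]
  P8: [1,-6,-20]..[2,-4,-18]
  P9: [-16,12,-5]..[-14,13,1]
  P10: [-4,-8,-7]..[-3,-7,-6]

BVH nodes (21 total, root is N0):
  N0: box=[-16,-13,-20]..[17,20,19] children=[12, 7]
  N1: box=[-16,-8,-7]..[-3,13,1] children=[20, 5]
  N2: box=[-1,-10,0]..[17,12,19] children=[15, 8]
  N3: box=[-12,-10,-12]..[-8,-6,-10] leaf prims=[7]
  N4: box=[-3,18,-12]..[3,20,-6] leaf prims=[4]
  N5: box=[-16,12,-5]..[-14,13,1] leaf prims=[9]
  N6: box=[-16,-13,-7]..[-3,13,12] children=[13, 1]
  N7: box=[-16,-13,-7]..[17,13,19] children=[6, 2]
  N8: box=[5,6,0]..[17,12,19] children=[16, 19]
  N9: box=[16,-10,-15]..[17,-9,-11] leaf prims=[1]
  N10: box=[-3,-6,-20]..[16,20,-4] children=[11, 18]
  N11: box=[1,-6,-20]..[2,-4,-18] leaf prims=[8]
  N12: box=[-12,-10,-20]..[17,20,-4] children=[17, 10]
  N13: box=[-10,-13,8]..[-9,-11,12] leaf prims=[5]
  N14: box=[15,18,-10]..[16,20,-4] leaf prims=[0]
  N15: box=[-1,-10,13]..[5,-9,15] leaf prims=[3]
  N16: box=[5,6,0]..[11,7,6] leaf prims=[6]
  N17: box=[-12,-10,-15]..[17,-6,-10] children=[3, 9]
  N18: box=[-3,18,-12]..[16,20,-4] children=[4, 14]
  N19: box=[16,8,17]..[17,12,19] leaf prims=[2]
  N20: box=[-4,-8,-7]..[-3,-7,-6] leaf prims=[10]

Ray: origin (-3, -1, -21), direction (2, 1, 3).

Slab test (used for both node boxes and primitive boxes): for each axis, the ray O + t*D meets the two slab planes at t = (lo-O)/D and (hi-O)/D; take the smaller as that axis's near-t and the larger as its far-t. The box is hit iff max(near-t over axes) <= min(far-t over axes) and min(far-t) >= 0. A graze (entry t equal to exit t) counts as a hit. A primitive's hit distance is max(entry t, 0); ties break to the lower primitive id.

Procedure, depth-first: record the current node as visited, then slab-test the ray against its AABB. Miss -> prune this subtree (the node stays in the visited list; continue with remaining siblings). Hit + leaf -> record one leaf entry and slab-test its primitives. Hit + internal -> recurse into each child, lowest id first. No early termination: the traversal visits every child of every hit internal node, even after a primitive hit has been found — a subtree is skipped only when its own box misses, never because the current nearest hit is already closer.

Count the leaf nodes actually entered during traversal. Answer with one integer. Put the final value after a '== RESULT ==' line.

Trace the traversal:
N0 x:[-13/2,10] y:[-12,21] z:[1/3,40/3] -> hit [1/3,10], descend [7, 12]
  N7 x:[-13/2,10] y:[-12,14] z:[14/3,40/3] -> hit [14/3,10], descend [2, 6]
    N2 x:[1,10] y:[-9,13] z:[7,40/3] -> hit [7,10], descend [8, 15]
      N8 x:[4,10] y:[7,13] z:[7,40/3] -> hit [7,10], descend [16, 19]
        N16 x:[4,7] y:[7,8] z:[7,9] -> hit [7,7] leaf, test {P6@t=7}
        N19 x:[19/2,10] y:[9,13] z:[38/3,40/3] -> miss, prune
      N15 x:[1,4] y:[-9,-8] z:[34/3,12] -> miss, prune
    N6 x:[-13/2,0] y:[-12,14] z:[14/3,11] -> miss, prune
  N12 x:[-9/2,10] y:[-9,21] z:[1/3,17/3] -> hit [1/3,17/3], descend [10, 17]
    N10 x:[0,19/2] y:[-5,21] z:[1/3,17/3] -> hit [1/3,17/3], descend [11, 18]
      N11 x:[2,5/2] y:[-5,-3] z:[1/3,1] -> miss, prune
      N18 x:[0,19/2] y:[19,21] z:[3,17/3] -> miss, prune
    N17 x:[-9/2,10] y:[-9,-5] z:[2,11/3] -> miss, prune

13 AABB tests over nodes [0, 7, 2, 8, 16, 19, 15, 6, 12, 10, 11, 18, 17]; 1 leaf entered; closest P6.

== RESULT ==
1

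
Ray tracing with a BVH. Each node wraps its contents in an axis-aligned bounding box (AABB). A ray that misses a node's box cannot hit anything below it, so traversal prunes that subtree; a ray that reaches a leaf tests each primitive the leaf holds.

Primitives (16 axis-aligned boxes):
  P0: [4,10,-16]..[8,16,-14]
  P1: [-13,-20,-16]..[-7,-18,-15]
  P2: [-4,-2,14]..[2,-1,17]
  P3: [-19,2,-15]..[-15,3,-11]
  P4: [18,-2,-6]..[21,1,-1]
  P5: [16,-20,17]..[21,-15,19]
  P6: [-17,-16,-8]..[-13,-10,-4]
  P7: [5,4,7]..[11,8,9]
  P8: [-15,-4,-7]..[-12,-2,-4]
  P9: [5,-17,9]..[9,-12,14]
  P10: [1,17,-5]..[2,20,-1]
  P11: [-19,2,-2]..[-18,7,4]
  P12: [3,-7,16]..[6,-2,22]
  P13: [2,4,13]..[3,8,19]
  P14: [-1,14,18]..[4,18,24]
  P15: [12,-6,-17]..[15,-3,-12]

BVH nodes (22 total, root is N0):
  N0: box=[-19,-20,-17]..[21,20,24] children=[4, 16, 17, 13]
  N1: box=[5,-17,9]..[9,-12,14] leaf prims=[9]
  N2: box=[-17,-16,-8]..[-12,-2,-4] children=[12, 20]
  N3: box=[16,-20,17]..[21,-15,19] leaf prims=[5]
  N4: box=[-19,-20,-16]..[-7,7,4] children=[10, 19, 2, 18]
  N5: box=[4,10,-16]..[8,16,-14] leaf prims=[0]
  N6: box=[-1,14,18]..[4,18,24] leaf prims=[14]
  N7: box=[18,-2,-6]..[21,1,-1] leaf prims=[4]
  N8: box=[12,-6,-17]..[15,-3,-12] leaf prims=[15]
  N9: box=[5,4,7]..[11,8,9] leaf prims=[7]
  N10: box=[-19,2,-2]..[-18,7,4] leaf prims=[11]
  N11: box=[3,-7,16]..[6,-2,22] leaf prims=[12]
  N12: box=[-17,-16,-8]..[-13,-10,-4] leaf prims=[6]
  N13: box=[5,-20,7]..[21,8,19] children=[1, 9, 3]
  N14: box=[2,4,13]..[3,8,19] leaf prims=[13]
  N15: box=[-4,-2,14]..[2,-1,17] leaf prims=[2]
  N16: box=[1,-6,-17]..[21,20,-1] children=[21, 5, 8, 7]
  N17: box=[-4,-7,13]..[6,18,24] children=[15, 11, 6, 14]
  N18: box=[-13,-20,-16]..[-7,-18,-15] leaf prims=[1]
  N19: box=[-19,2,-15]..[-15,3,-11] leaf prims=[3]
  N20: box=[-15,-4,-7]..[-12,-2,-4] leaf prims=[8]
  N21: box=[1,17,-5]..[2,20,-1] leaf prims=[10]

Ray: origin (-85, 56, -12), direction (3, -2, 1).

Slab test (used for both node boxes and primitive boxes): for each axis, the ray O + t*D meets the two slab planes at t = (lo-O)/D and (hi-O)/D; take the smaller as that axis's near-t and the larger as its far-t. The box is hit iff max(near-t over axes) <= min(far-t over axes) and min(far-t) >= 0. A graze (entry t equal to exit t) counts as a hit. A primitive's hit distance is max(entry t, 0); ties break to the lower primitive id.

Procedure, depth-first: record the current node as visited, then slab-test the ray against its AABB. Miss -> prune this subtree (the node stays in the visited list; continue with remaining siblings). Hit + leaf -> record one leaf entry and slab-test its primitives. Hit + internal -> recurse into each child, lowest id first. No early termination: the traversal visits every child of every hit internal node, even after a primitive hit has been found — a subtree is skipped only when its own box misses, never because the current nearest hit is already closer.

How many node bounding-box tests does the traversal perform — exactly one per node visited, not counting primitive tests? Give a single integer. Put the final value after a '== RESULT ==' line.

Traverse from the root:
N0 x:[22,106/3] y:[18,38] z:[-5,36] -> hit [22,106/3], descend [4, 13, 16, 17]
  N4 x:[22,26] y:[49/2,38] z:[-4,16] -> miss, prune
  N13 x:[30,106/3] y:[24,38] z:[19,31] -> hit [30,31], descend [1, 3, 9]
    N1 x:[30,94/3] y:[34,73/2] z:[21,26] -> miss, prune
    N3 x:[101/3,106/3] y:[71/2,38] z:[29,31] -> miss, prune
    N9 x:[30,32] y:[24,26] z:[19,21] -> miss, prune
  N16 x:[86/3,106/3] y:[18,31] z:[-5,11] -> miss, prune
  N17 x:[27,91/3] y:[19,63/2] z:[25,36] -> hit [27,91/3], descend [6, 11, 14, 15]
    N6 x:[28,89/3] y:[19,21] z:[30,36] -> miss, prune
    N11 x:[88/3,91/3] y:[29,63/2] z:[28,34] -> hit [88/3,91/3] leaf, test {P12@t=88/3}
    N14 x:[29,88/3] y:[24,26] z:[25,31] -> miss, prune
    N15 x:[27,29] y:[57/2,29] z:[26,29] -> hit [57/2,29] leaf, test {P2@t=57/2}

Summary -> nodes [0, 4, 13, 1, 3, 9, 16, 17, 6, 11, 14, 15]; box-tests=12; leaf-entries=2; first=P2

== RESULT ==
12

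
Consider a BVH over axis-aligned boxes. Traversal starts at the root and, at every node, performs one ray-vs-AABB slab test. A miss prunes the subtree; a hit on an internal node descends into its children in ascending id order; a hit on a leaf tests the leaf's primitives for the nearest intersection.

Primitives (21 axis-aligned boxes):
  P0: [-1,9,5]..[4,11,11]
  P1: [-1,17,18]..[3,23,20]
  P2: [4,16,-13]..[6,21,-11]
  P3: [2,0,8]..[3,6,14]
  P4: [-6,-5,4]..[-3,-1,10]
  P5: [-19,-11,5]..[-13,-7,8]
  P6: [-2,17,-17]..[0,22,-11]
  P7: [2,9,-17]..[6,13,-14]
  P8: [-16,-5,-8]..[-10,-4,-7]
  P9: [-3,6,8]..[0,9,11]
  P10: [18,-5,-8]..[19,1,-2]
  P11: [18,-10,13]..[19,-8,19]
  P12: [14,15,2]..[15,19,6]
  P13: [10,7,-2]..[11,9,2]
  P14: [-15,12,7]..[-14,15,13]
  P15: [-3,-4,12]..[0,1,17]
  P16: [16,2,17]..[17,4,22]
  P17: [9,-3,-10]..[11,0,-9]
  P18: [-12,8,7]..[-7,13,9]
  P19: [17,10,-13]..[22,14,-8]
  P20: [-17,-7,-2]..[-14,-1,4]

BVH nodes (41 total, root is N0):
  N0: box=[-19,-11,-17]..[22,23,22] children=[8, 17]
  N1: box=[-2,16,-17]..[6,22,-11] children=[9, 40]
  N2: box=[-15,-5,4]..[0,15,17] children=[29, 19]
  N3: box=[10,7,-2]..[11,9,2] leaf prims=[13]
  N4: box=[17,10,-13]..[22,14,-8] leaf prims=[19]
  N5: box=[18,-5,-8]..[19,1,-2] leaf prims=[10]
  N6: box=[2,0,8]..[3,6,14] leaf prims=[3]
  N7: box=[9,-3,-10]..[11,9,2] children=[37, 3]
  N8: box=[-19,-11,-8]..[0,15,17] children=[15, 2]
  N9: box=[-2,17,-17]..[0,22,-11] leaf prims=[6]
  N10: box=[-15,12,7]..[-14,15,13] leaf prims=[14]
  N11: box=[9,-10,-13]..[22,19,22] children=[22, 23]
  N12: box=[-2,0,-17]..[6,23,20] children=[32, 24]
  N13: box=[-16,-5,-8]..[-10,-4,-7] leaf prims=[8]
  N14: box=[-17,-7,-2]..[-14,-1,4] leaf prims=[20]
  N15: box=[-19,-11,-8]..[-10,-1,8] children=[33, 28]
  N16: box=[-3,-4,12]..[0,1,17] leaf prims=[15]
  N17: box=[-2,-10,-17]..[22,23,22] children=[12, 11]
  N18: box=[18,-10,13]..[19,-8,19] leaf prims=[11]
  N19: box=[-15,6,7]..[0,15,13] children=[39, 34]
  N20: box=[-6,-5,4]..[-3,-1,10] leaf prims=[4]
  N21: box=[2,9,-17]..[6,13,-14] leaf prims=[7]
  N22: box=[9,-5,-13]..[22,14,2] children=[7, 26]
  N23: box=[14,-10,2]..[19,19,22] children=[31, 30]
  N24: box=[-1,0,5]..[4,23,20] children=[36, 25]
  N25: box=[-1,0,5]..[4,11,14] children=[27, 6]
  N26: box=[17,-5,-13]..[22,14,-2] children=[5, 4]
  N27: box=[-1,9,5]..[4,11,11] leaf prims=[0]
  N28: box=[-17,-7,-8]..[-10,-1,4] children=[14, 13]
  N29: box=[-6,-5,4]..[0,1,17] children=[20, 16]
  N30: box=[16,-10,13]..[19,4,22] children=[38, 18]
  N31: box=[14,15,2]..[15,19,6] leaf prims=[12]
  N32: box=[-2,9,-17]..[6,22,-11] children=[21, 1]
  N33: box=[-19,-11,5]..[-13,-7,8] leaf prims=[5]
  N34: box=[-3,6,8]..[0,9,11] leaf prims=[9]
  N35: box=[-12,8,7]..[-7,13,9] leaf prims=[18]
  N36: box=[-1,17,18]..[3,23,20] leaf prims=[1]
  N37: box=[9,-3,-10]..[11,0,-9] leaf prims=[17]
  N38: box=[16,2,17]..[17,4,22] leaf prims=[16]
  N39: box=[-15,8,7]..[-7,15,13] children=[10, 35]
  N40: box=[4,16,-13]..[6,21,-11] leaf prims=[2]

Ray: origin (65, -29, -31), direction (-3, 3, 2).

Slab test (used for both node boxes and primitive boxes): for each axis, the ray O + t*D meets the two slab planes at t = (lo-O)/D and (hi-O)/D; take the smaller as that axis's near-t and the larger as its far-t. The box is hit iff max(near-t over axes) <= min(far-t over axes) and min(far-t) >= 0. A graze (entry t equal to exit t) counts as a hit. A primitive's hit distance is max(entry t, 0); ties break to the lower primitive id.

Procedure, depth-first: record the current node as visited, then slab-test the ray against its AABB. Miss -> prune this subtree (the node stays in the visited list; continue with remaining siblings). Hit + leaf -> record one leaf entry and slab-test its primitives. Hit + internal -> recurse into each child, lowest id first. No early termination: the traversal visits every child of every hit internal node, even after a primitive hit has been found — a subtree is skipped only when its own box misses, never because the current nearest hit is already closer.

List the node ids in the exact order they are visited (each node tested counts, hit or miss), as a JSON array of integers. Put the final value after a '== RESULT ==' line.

Walk:
N0 x:[43/3,28] y:[6,52/3] z:[7,53/2] -> hit [43/3,52/3], descend [8, 17]
  N8 x:[65/3,28] y:[6,44/3] z:[23/2,24] -> miss, prune
  N17 x:[43/3,67/3] y:[19/3,52/3] z:[7,53/2] -> hit [43/3,52/3], descend [11, 12]
    N11 x:[43/3,56/3] y:[19/3,16] z:[9,53/2] -> hit [43/3,16], descend [22, 23]
      N22 x:[43/3,56/3] y:[8,43/3] z:[9,33/2] -> hit [43/3,43/3], descend [7, 26]
        N7 x:[18,56/3] y:[26/3,38/3] z:[21/2,33/2] -> miss, prune
        N26 x:[43/3,16] y:[8,43/3] z:[9,29/2] -> hit [43/3,43/3], descend [4, 5]
          N4 x:[43/3,16] y:[13,43/3] z:[9,23/2] -> miss, prune
          N5 x:[46/3,47/3] y:[8,10] z:[23/2,29/2] -> miss, prune
      N23 x:[46/3,17] y:[19/3,16] z:[33/2,53/2] -> miss, prune
    N12 x:[59/3,67/3] y:[29/3,52/3] z:[7,51/2] -> miss, prune

order=[0, 8, 17, 11, 22, 7, 26, 4, 5, 23, 12]  |boxes|=11  |leaves|=0  hit=miss

== RESULT ==
[0, 8, 17, 11, 22, 7, 26, 4, 5, 23, 12]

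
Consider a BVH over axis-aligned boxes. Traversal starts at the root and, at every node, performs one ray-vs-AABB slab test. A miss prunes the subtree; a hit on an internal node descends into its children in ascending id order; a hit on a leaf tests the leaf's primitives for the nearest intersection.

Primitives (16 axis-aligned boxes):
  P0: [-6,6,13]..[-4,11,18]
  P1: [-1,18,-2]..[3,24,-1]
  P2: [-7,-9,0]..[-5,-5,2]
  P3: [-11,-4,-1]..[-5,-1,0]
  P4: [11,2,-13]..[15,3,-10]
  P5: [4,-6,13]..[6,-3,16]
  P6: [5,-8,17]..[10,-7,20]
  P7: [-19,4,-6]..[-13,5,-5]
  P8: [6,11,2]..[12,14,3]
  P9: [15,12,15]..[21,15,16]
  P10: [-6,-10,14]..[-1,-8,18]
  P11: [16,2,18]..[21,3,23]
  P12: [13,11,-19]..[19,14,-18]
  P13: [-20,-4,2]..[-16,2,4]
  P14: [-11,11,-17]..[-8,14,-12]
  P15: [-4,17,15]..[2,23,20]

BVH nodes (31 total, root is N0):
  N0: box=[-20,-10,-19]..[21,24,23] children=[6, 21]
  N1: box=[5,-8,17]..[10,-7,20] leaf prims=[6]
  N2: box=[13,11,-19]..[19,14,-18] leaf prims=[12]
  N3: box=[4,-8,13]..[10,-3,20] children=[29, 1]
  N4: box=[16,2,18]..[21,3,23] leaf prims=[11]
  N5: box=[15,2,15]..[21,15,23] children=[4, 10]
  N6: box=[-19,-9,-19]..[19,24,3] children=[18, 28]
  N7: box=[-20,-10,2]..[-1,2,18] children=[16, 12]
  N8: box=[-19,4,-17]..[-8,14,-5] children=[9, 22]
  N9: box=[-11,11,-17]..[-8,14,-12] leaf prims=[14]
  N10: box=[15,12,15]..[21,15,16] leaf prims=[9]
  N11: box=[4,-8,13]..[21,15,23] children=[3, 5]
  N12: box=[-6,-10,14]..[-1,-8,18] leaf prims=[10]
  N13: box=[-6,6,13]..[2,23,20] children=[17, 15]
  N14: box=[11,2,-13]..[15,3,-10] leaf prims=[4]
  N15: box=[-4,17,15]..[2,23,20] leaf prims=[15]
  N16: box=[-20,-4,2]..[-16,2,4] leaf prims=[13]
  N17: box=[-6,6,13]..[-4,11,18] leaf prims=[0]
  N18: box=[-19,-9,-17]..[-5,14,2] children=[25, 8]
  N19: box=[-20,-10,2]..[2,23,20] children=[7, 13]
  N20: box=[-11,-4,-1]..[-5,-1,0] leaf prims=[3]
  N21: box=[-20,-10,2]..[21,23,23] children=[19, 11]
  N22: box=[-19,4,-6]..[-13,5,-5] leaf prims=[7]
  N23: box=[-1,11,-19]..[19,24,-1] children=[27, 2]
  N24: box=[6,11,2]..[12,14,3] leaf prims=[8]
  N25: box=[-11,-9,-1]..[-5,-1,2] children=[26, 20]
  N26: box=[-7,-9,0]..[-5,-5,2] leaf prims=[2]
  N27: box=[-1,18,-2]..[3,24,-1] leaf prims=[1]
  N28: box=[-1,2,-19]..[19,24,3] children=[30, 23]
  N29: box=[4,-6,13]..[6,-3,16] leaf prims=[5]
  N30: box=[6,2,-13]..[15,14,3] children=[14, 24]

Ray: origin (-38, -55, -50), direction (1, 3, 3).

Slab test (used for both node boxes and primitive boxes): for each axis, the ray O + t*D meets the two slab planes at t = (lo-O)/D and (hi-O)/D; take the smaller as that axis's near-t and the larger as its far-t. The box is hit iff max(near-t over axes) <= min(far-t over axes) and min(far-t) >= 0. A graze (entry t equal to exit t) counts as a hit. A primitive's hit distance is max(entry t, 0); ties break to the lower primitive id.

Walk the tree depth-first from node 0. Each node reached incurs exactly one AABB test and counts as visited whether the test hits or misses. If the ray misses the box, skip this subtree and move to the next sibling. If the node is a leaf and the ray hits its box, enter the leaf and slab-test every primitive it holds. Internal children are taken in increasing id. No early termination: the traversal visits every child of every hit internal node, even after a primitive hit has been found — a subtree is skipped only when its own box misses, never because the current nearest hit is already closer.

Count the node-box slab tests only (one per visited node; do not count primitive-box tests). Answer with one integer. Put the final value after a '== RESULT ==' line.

Traverse from the root:
N0 x:[18,59] y:[15,79/3] z:[31/3,73/3] -> hit [18,73/3], descend [6, 21]
  N6 x:[19,57] y:[46/3,79/3] z:[31/3,53/3] -> miss, prune
  N21 x:[18,59] y:[15,26] z:[52/3,73/3] -> hit [18,73/3], descend [11, 19]
    N11 x:[42,59] y:[47/3,70/3] z:[21,73/3] -> miss, prune
    N19 x:[18,40] y:[15,26] z:[52/3,70/3] -> hit [18,70/3], descend [7, 13]
      N7 x:[18,37] y:[15,19] z:[52/3,68/3] -> hit [18,19], descend [12, 16]
        N12 x:[32,37] y:[15,47/3] z:[64/3,68/3] -> miss, prune
        N16 x:[18,22] y:[17,19] z:[52/3,18] -> hit [18,18] leaf, test {P13@t=18}
      N13 x:[32,40] y:[61/3,26] z:[21,70/3] -> miss, prune

order=[0, 6, 21, 11, 19, 7, 12, 16, 13]  |boxes|=9  |leaves|=1  hit=P13

== RESULT ==
9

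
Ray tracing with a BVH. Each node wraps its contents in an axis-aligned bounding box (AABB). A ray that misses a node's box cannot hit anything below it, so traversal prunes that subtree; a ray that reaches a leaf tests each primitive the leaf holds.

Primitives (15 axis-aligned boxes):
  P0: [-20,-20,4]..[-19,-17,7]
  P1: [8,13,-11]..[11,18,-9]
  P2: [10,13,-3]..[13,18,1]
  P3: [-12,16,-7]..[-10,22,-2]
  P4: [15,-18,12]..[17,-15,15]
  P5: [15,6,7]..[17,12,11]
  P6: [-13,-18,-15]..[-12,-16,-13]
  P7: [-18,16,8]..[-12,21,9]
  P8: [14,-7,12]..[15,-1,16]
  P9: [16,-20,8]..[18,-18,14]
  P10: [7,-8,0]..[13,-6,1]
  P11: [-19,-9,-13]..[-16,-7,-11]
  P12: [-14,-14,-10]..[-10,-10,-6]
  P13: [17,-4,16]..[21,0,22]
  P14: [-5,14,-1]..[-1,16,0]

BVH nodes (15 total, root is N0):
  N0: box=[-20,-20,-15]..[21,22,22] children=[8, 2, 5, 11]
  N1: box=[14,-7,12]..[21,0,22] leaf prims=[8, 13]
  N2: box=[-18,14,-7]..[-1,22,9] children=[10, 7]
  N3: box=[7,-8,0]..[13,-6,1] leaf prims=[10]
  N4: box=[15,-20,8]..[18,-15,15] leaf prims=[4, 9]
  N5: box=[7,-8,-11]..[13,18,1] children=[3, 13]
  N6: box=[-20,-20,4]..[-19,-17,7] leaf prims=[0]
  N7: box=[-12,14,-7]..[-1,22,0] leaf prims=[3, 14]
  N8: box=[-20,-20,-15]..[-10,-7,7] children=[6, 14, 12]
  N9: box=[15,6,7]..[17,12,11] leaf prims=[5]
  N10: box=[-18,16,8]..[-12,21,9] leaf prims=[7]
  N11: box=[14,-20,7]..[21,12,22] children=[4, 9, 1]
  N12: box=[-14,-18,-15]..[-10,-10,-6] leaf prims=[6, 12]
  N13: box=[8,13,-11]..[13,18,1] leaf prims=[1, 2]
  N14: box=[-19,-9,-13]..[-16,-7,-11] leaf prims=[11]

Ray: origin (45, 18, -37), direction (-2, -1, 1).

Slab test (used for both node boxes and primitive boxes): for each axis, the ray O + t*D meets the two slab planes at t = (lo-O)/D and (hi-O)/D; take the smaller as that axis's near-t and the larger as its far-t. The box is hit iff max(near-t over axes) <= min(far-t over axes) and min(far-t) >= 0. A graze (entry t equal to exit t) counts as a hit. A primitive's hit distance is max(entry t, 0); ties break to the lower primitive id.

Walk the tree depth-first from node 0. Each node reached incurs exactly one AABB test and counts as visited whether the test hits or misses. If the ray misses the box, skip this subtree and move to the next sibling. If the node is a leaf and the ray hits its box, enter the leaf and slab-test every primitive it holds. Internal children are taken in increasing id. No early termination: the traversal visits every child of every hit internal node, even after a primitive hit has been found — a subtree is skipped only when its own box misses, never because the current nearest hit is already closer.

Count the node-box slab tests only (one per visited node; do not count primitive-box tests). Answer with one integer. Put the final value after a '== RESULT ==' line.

Walk:
N0 x:[12,65/2] y:[-4,38] z:[22,59] -> hit [22,65/2], descend [2, 5, 8, 11]
  N2 x:[23,63/2] y:[-4,4] z:[30,46] -> miss, prune
  N5 x:[16,19] y:[0,26] z:[26,38] -> miss, prune
  N8 x:[55/2,65/2] y:[25,38] z:[22,44] -> hit [55/2,65/2], descend [6, 12, 14]
    N6 x:[32,65/2] y:[35,38] z:[41,44] -> miss, prune
    N12 x:[55/2,59/2] y:[28,36] z:[22,31] -> hit [28,59/2] leaf, test {P6(miss), P12@t=28}
    N14 x:[61/2,32] y:[25,27] z:[24,26] -> miss, prune
  N11 x:[12,31/2] y:[6,38] z:[44,59] -> miss, prune

Visited [0, 2, 5, 8, 6, 12, 14, 11]. Tests: 8 box, 1 leaf. Nearest: P12.

== RESULT ==
8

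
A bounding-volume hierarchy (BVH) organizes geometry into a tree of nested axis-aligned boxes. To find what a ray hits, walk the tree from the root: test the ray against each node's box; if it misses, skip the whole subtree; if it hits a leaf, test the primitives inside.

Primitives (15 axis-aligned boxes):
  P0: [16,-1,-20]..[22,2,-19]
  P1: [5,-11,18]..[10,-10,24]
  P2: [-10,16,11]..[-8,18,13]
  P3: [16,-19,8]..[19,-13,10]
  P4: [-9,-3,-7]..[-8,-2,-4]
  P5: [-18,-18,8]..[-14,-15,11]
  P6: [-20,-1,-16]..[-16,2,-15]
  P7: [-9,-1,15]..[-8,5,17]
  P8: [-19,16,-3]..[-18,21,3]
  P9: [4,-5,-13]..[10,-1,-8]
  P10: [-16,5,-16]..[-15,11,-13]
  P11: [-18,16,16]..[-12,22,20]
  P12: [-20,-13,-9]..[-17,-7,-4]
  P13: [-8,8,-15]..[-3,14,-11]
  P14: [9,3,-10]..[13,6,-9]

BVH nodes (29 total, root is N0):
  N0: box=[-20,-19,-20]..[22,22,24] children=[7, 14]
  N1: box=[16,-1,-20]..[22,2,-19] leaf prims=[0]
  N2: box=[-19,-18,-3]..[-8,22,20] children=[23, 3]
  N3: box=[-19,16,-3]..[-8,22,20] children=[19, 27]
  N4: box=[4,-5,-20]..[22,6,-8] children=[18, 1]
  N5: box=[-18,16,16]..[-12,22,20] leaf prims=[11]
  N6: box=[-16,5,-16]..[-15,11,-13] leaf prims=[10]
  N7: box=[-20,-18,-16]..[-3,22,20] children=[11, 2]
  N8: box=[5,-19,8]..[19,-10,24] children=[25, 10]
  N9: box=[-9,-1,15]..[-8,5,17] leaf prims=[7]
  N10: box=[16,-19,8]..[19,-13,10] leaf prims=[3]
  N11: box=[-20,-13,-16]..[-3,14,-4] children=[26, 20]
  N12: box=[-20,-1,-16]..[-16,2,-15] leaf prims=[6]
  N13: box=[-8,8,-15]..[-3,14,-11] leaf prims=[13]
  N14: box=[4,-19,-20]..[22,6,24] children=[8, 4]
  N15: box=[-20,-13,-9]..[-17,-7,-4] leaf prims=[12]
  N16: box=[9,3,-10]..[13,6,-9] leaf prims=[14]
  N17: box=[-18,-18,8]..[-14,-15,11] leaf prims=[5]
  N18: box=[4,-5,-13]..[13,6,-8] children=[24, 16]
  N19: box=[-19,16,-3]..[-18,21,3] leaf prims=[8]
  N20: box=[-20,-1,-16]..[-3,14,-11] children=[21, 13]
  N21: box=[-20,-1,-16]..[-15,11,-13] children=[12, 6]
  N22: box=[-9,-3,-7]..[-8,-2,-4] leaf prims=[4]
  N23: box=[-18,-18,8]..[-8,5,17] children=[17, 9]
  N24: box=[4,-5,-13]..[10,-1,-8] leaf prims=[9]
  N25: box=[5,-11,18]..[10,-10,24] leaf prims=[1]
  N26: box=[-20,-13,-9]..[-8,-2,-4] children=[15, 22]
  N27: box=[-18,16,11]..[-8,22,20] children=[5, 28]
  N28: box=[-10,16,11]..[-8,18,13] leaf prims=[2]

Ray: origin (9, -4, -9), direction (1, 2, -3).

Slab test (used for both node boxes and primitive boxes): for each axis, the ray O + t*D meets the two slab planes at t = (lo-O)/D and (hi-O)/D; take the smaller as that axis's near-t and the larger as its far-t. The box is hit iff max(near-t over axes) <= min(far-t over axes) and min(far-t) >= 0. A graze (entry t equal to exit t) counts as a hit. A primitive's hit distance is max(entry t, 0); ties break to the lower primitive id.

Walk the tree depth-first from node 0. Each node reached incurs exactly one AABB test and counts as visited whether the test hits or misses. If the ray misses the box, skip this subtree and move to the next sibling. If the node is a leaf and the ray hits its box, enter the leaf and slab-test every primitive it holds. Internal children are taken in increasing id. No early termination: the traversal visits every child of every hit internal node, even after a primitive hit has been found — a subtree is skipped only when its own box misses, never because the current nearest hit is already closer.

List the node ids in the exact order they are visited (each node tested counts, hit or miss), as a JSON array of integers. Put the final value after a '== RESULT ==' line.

Walk:
N0 x:[-29,13] y:[-15/2,13] z:[-11,11/3] -> hit [-15/2,11/3], descend [7, 14]
  N7 x:[-29,-12] y:[-7,13] z:[-29/3,7/3] -> miss, prune
  N14 x:[-5,13] y:[-15/2,5] z:[-11,11/3] -> hit [-5,11/3], descend [4, 8]
    N4 x:[-5,13] y:[-1/2,5] z:[-1/3,11/3] -> hit [-1/3,11/3], descend [1, 18]
      N1 x:[7,13] y:[3/2,3] z:[10/3,11/3] -> miss, prune
      N18 x:[-5,4] y:[-1/2,5] z:[-1/3,4/3] -> hit [-1/3,4/3], descend [16, 24]
        N16 x:[0,4] y:[7/2,5] z:[0,1/3] -> miss, prune
        N24 x:[-5,1] y:[-1/2,3/2] z:[-1/3,4/3] -> hit [-1/3,1] leaf, test {P9@t=0}
    N8 x:[-4,10] y:[-15/2,-3] z:[-11,-17/3] -> miss, prune

Visited [0, 7, 14, 4, 1, 18, 16, 24, 8]. Tests: 9 box, 1 leaf. Nearest: P9.

== RESULT ==
[0, 7, 14, 4, 1, 18, 16, 24, 8]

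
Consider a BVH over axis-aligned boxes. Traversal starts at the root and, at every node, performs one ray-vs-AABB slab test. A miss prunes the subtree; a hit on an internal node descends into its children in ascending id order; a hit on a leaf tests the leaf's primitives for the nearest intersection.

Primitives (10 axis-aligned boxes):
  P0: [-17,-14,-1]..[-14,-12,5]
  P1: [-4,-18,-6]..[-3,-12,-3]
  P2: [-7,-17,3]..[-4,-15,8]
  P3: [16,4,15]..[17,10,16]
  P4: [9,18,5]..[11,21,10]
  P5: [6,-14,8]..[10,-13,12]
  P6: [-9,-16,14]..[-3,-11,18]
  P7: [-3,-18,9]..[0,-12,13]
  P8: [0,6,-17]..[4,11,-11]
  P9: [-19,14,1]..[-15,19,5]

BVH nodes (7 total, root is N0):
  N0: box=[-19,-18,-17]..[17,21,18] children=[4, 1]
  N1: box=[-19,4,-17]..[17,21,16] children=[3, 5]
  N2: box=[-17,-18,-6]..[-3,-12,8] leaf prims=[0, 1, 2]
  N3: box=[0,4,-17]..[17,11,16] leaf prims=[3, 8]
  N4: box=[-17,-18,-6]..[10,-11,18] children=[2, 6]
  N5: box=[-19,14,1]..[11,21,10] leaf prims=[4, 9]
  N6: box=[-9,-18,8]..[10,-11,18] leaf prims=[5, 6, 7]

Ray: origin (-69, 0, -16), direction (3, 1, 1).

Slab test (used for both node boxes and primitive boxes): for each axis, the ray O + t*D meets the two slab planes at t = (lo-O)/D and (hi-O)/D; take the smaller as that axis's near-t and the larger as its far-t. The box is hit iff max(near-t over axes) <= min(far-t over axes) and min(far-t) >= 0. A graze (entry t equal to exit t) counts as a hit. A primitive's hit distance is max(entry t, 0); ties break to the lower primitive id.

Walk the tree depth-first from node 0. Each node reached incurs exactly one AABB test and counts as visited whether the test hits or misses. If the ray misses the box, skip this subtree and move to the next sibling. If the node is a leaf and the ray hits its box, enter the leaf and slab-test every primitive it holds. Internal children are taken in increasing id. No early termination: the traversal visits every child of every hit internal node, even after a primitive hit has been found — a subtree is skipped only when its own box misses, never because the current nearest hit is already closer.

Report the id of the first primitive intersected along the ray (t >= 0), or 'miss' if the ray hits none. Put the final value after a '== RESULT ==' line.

Traverse from the root:
N0 x:[50/3,86/3] y:[-18,21] z:[-1,34] -> hit [50/3,21], descend [1, 4]
  N1 x:[50/3,86/3] y:[4,21] z:[-1,32] -> hit [50/3,21], descend [3, 5]
    N3 x:[23,86/3] y:[4,11] z:[-1,32] -> miss, prune
    N5 x:[50/3,80/3] y:[14,21] z:[17,26] -> hit [17,21] leaf, test {P4(miss), P9@t=17}
  N4 x:[52/3,79/3] y:[-18,-11] z:[10,34] -> miss, prune

5 AABB tests over nodes [0, 1, 3, 5, 4]; 1 leaf entered; closest P9.

== RESULT ==
9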